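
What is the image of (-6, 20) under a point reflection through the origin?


Reflection through origin: (x, y) -> (-x, -y)
(-6, 20) -> (6, -20)

(6, -20)


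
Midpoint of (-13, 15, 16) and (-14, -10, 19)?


Midpoint = ((-13+-14)/2, (15+-10)/2, (16+19)/2) = (-13.5, 2.5, 17.5)

(-13.5, 2.5, 17.5)


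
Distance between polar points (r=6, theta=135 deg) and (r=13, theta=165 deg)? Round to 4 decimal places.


d = sqrt(r1^2 + r2^2 - 2*r1*r2*cos(t2-t1))
d = sqrt(6^2 + 13^2 - 2*6*13*cos(165-135)) = 8.3606

8.3606


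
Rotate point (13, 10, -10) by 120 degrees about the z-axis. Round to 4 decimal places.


x' = 13*cos(120) - 10*sin(120) = -15.1603
y' = 13*sin(120) + 10*cos(120) = 6.2583
z' = -10

(-15.1603, 6.2583, -10)


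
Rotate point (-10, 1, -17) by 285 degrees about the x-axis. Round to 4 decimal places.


x' = -10
y' = 1*cos(285) - -17*sin(285) = -16.1619
z' = 1*sin(285) + -17*cos(285) = -5.3658

(-10, -16.1619, -5.3658)


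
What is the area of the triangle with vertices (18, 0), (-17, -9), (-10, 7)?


Area = |x1(y2-y3) + x2(y3-y1) + x3(y1-y2)| / 2
= |18*(-9-7) + -17*(7-0) + -10*(0--9)| / 2
= 248.5

248.5


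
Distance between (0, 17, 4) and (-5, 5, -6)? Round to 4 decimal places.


d = sqrt((-5-0)^2 + (5-17)^2 + (-6-4)^2) = 16.4012

16.4012


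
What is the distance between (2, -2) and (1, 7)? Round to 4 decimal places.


d = sqrt((1-2)^2 + (7--2)^2) = 9.0554

9.0554


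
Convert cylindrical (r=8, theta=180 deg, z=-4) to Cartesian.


x = 8 * cos(180) = -8
y = 8 * sin(180) = 0
z = -4

(-8, 0, -4)


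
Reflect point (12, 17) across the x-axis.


Reflection across x-axis: (x, y) -> (x, -y)
(12, 17) -> (12, -17)

(12, -17)


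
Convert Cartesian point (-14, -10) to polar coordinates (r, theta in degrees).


r = sqrt((-14)^2 + (-10)^2) = 17.2047
theta = atan2(-10, -14) = 215.5377 degrees

r = 17.2047, theta = 215.5377 degrees


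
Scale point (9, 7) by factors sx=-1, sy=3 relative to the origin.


Scaling: (x*sx, y*sy) = (9*-1, 7*3) = (-9, 21)

(-9, 21)


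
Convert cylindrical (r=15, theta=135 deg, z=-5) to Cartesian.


x = 15 * cos(135) = -10.6066
y = 15 * sin(135) = 10.6066
z = -5

(-10.6066, 10.6066, -5)


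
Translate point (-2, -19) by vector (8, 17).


Translation: (x+dx, y+dy) = (-2+8, -19+17) = (6, -2)

(6, -2)


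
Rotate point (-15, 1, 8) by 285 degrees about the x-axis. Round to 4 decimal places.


x' = -15
y' = 1*cos(285) - 8*sin(285) = 7.9862
z' = 1*sin(285) + 8*cos(285) = 1.1046

(-15, 7.9862, 1.1046)


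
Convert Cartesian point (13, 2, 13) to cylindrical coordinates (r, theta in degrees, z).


r = sqrt(13^2 + 2^2) = 13.1529
theta = atan2(2, 13) = 8.7462 deg
z = 13

r = 13.1529, theta = 8.7462 deg, z = 13


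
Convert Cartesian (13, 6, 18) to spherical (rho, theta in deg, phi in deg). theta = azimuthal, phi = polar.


rho = sqrt(13^2 + 6^2 + 18^2) = 23
theta = atan2(6, 13) = 24.7751 deg
phi = acos(18/23) = 38.5 deg

rho = 23, theta = 24.7751 deg, phi = 38.5 deg


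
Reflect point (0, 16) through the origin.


Reflection through origin: (x, y) -> (-x, -y)
(0, 16) -> (0, -16)

(0, -16)


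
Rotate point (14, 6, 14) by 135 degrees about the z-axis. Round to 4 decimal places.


x' = 14*cos(135) - 6*sin(135) = -14.1421
y' = 14*sin(135) + 6*cos(135) = 5.6569
z' = 14

(-14.1421, 5.6569, 14)


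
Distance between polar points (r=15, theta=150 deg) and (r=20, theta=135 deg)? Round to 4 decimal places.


d = sqrt(r1^2 + r2^2 - 2*r1*r2*cos(t2-t1))
d = sqrt(15^2 + 20^2 - 2*15*20*cos(135-150)) = 6.7413

6.7413


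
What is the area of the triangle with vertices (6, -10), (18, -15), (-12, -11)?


Area = |x1(y2-y3) + x2(y3-y1) + x3(y1-y2)| / 2
= |6*(-15--11) + 18*(-11--10) + -12*(-10--15)| / 2
= 51

51


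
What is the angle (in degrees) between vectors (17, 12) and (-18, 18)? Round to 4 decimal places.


dot = 17*-18 + 12*18 = -90
|u| = 20.8087, |v| = 25.4558
cos(angle) = -0.1699
angle = 99.7824 degrees

99.7824 degrees


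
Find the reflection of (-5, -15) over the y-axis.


Reflection across y-axis: (x, y) -> (-x, y)
(-5, -15) -> (5, -15)

(5, -15)


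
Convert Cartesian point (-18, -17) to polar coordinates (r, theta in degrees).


r = sqrt((-18)^2 + (-17)^2) = 24.7588
theta = atan2(-17, -18) = 223.3634 degrees

r = 24.7588, theta = 223.3634 degrees


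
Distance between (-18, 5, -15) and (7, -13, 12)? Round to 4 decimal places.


d = sqrt((7--18)^2 + (-13-5)^2 + (12--15)^2) = 40.9634

40.9634


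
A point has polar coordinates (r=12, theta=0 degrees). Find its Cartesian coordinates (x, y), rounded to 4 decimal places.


x = 12 * cos(0) = 12
y = 12 * sin(0) = 0

(12, 0)


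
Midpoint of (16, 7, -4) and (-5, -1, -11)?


Midpoint = ((16+-5)/2, (7+-1)/2, (-4+-11)/2) = (5.5, 3, -7.5)

(5.5, 3, -7.5)


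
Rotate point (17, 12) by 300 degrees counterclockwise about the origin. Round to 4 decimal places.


x' = 17*cos(300) - 12*sin(300) = 18.8923
y' = 17*sin(300) + 12*cos(300) = -8.7224

(18.8923, -8.7224)


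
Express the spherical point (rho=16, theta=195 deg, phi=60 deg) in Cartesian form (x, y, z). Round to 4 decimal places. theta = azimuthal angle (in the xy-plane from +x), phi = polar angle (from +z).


x = 16 * sin(60) * cos(195) = -13.3843
y = 16 * sin(60) * sin(195) = -3.5863
z = 16 * cos(60) = 8

(-13.3843, -3.5863, 8)


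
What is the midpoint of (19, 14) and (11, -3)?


Midpoint = ((19+11)/2, (14+-3)/2) = (15, 5.5)

(15, 5.5)


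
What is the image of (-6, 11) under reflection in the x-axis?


Reflection across x-axis: (x, y) -> (x, -y)
(-6, 11) -> (-6, -11)

(-6, -11)


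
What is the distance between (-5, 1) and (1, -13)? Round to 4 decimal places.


d = sqrt((1--5)^2 + (-13-1)^2) = 15.2315

15.2315


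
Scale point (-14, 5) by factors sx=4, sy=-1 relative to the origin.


Scaling: (x*sx, y*sy) = (-14*4, 5*-1) = (-56, -5)

(-56, -5)


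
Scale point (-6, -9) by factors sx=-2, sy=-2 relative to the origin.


Scaling: (x*sx, y*sy) = (-6*-2, -9*-2) = (12, 18)

(12, 18)


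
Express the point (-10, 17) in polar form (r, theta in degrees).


r = sqrt((-10)^2 + 17^2) = 19.7231
theta = atan2(17, -10) = 120.4655 degrees

r = 19.7231, theta = 120.4655 degrees


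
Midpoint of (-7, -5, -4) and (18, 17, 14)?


Midpoint = ((-7+18)/2, (-5+17)/2, (-4+14)/2) = (5.5, 6, 5)

(5.5, 6, 5)


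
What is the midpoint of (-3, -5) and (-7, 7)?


Midpoint = ((-3+-7)/2, (-5+7)/2) = (-5, 1)

(-5, 1)


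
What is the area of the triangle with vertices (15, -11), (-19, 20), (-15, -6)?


Area = |x1(y2-y3) + x2(y3-y1) + x3(y1-y2)| / 2
= |15*(20--6) + -19*(-6--11) + -15*(-11-20)| / 2
= 380

380


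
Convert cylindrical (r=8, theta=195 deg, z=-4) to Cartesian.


x = 8 * cos(195) = -7.7274
y = 8 * sin(195) = -2.0706
z = -4

(-7.7274, -2.0706, -4)


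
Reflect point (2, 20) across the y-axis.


Reflection across y-axis: (x, y) -> (-x, y)
(2, 20) -> (-2, 20)

(-2, 20)


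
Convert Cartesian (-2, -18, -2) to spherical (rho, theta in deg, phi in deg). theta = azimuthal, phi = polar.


rho = sqrt((-2)^2 + (-18)^2 + (-2)^2) = 18.2209
theta = atan2(-18, -2) = 263.6598 deg
phi = acos(-2/18.2209) = 96.3017 deg

rho = 18.2209, theta = 263.6598 deg, phi = 96.3017 deg


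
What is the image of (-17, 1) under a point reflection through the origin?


Reflection through origin: (x, y) -> (-x, -y)
(-17, 1) -> (17, -1)

(17, -1)


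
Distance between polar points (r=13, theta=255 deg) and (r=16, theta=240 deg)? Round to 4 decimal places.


d = sqrt(r1^2 + r2^2 - 2*r1*r2*cos(t2-t1))
d = sqrt(13^2 + 16^2 - 2*13*16*cos(240-255)) = 4.814

4.814


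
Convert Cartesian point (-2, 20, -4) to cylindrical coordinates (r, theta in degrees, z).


r = sqrt((-2)^2 + 20^2) = 20.0998
theta = atan2(20, -2) = 95.7106 deg
z = -4

r = 20.0998, theta = 95.7106 deg, z = -4


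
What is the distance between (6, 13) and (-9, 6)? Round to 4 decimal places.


d = sqrt((-9-6)^2 + (6-13)^2) = 16.5529

16.5529


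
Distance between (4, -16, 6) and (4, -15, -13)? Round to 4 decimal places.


d = sqrt((4-4)^2 + (-15--16)^2 + (-13-6)^2) = 19.0263

19.0263


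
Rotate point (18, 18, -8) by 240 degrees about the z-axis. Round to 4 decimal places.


x' = 18*cos(240) - 18*sin(240) = 6.5885
y' = 18*sin(240) + 18*cos(240) = -24.5885
z' = -8

(6.5885, -24.5885, -8)


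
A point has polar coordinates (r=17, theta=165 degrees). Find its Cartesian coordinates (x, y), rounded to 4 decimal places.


x = 17 * cos(165) = -16.4207
y = 17 * sin(165) = 4.3999

(-16.4207, 4.3999)


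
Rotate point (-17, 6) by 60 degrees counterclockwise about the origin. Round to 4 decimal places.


x' = -17*cos(60) - 6*sin(60) = -13.6962
y' = -17*sin(60) + 6*cos(60) = -11.7224

(-13.6962, -11.7224)


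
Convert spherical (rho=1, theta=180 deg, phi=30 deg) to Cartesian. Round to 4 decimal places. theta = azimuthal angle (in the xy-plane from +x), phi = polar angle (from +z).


x = 1 * sin(30) * cos(180) = -0.5
y = 1 * sin(30) * sin(180) = 0
z = 1 * cos(30) = 0.866

(-0.5, 0, 0.866)


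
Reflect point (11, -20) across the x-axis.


Reflection across x-axis: (x, y) -> (x, -y)
(11, -20) -> (11, 20)

(11, 20)


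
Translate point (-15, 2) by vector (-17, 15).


Translation: (x+dx, y+dy) = (-15+-17, 2+15) = (-32, 17)

(-32, 17)


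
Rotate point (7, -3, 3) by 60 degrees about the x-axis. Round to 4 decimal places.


x' = 7
y' = -3*cos(60) - 3*sin(60) = -4.0981
z' = -3*sin(60) + 3*cos(60) = -1.0981

(7, -4.0981, -1.0981)


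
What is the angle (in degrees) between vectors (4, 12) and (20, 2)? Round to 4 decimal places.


dot = 4*20 + 12*2 = 104
|u| = 12.6491, |v| = 20.0998
cos(angle) = 0.4091
angle = 65.8545 degrees

65.8545 degrees


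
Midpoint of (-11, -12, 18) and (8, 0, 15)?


Midpoint = ((-11+8)/2, (-12+0)/2, (18+15)/2) = (-1.5, -6, 16.5)

(-1.5, -6, 16.5)


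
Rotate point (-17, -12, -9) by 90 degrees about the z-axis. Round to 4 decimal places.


x' = -17*cos(90) - -12*sin(90) = 12
y' = -17*sin(90) + -12*cos(90) = -17
z' = -9

(12, -17, -9)


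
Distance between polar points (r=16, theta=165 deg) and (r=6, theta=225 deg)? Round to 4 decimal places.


d = sqrt(r1^2 + r2^2 - 2*r1*r2*cos(t2-t1))
d = sqrt(16^2 + 6^2 - 2*16*6*cos(225-165)) = 14

14


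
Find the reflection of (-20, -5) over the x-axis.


Reflection across x-axis: (x, y) -> (x, -y)
(-20, -5) -> (-20, 5)

(-20, 5)


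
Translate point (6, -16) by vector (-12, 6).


Translation: (x+dx, y+dy) = (6+-12, -16+6) = (-6, -10)

(-6, -10)


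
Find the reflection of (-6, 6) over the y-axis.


Reflection across y-axis: (x, y) -> (-x, y)
(-6, 6) -> (6, 6)

(6, 6)


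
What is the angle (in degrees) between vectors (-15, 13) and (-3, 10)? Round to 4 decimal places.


dot = -15*-3 + 13*10 = 175
|u| = 19.8494, |v| = 10.4403
cos(angle) = 0.8445
angle = 32.3864 degrees

32.3864 degrees


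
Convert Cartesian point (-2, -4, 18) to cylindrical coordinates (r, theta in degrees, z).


r = sqrt((-2)^2 + (-4)^2) = 4.4721
theta = atan2(-4, -2) = 243.4349 deg
z = 18

r = 4.4721, theta = 243.4349 deg, z = 18


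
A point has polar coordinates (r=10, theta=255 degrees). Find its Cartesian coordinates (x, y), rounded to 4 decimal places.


x = 10 * cos(255) = -2.5882
y = 10 * sin(255) = -9.6593

(-2.5882, -9.6593)


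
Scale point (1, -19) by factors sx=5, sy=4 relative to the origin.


Scaling: (x*sx, y*sy) = (1*5, -19*4) = (5, -76)

(5, -76)


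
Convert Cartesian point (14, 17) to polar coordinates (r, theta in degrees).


r = sqrt(14^2 + 17^2) = 22.0227
theta = atan2(17, 14) = 50.5275 degrees

r = 22.0227, theta = 50.5275 degrees


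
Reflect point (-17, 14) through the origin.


Reflection through origin: (x, y) -> (-x, -y)
(-17, 14) -> (17, -14)

(17, -14)


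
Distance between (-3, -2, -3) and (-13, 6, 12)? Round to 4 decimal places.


d = sqrt((-13--3)^2 + (6--2)^2 + (12--3)^2) = 19.7231

19.7231


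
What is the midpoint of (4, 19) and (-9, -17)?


Midpoint = ((4+-9)/2, (19+-17)/2) = (-2.5, 1)

(-2.5, 1)


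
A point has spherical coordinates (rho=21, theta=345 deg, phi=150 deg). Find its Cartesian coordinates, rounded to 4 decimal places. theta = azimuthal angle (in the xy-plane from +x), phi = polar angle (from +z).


x = 21 * sin(150) * cos(345) = 10.1422
y = 21 * sin(150) * sin(345) = -2.7176
z = 21 * cos(150) = -18.1865

(10.1422, -2.7176, -18.1865)


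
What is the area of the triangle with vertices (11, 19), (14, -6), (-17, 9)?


Area = |x1(y2-y3) + x2(y3-y1) + x3(y1-y2)| / 2
= |11*(-6-9) + 14*(9-19) + -17*(19--6)| / 2
= 365

365


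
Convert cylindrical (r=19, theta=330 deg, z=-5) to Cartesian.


x = 19 * cos(330) = 16.4545
y = 19 * sin(330) = -9.5
z = -5

(16.4545, -9.5, -5)


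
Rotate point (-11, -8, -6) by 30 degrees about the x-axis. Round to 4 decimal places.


x' = -11
y' = -8*cos(30) - -6*sin(30) = -3.9282
z' = -8*sin(30) + -6*cos(30) = -9.1962

(-11, -3.9282, -9.1962)


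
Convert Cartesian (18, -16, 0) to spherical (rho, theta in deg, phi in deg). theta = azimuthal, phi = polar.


rho = sqrt(18^2 + (-16)^2 + 0^2) = 24.0832
theta = atan2(-16, 18) = 318.3665 deg
phi = acos(0/24.0832) = 90 deg

rho = 24.0832, theta = 318.3665 deg, phi = 90 deg


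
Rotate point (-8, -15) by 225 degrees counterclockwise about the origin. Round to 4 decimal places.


x' = -8*cos(225) - -15*sin(225) = -4.9497
y' = -8*sin(225) + -15*cos(225) = 16.2635

(-4.9497, 16.2635)


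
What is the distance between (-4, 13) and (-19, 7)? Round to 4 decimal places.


d = sqrt((-19--4)^2 + (7-13)^2) = 16.1555

16.1555


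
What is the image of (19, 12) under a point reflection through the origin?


Reflection through origin: (x, y) -> (-x, -y)
(19, 12) -> (-19, -12)

(-19, -12)


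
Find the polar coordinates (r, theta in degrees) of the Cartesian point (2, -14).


r = sqrt(2^2 + (-14)^2) = 14.1421
theta = atan2(-14, 2) = 278.1301 degrees

r = 14.1421, theta = 278.1301 degrees


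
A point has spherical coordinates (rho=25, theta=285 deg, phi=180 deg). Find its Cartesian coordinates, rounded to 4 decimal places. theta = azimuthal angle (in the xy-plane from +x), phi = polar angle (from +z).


x = 25 * sin(180) * cos(285) = 0
y = 25 * sin(180) * sin(285) = 0
z = 25 * cos(180) = -25

(0, 0, -25)


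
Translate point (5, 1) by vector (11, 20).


Translation: (x+dx, y+dy) = (5+11, 1+20) = (16, 21)

(16, 21)


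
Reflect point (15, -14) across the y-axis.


Reflection across y-axis: (x, y) -> (-x, y)
(15, -14) -> (-15, -14)

(-15, -14)


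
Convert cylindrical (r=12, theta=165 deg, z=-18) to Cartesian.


x = 12 * cos(165) = -11.5911
y = 12 * sin(165) = 3.1058
z = -18

(-11.5911, 3.1058, -18)


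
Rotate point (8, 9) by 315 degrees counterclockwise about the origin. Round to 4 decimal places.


x' = 8*cos(315) - 9*sin(315) = 12.0208
y' = 8*sin(315) + 9*cos(315) = 0.7071

(12.0208, 0.7071)


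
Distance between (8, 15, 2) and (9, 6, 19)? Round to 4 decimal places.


d = sqrt((9-8)^2 + (6-15)^2 + (19-2)^2) = 19.2614

19.2614


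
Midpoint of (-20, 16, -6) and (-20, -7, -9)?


Midpoint = ((-20+-20)/2, (16+-7)/2, (-6+-9)/2) = (-20, 4.5, -7.5)

(-20, 4.5, -7.5)


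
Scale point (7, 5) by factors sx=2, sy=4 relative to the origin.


Scaling: (x*sx, y*sy) = (7*2, 5*4) = (14, 20)

(14, 20)


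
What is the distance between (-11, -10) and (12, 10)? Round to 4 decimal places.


d = sqrt((12--11)^2 + (10--10)^2) = 30.4795

30.4795


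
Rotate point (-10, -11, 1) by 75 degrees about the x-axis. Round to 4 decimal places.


x' = -10
y' = -11*cos(75) - 1*sin(75) = -3.8129
z' = -11*sin(75) + 1*cos(75) = -10.3664

(-10, -3.8129, -10.3664)


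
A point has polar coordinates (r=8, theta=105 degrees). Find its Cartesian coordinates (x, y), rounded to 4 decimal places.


x = 8 * cos(105) = -2.0706
y = 8 * sin(105) = 7.7274

(-2.0706, 7.7274)


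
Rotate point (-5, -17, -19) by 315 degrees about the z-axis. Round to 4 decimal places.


x' = -5*cos(315) - -17*sin(315) = -15.5563
y' = -5*sin(315) + -17*cos(315) = -8.4853
z' = -19

(-15.5563, -8.4853, -19)


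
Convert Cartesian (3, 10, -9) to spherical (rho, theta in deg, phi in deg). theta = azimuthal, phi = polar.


rho = sqrt(3^2 + 10^2 + (-9)^2) = 13.784
theta = atan2(10, 3) = 73.3008 deg
phi = acos(-9/13.784) = 130.7628 deg

rho = 13.784, theta = 73.3008 deg, phi = 130.7628 deg


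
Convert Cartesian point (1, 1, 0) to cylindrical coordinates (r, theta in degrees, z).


r = sqrt(1^2 + 1^2) = 1.4142
theta = atan2(1, 1) = 45 deg
z = 0

r = 1.4142, theta = 45 deg, z = 0


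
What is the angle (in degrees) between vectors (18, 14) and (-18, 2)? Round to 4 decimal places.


dot = 18*-18 + 14*2 = -296
|u| = 22.8035, |v| = 18.1108
cos(angle) = -0.7167
angle = 135.7848 degrees

135.7848 degrees


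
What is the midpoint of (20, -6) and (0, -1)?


Midpoint = ((20+0)/2, (-6+-1)/2) = (10, -3.5)

(10, -3.5)


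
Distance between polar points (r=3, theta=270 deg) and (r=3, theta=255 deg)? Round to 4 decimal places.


d = sqrt(r1^2 + r2^2 - 2*r1*r2*cos(t2-t1))
d = sqrt(3^2 + 3^2 - 2*3*3*cos(255-270)) = 0.7832

0.7832


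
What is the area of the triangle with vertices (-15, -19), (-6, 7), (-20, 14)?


Area = |x1(y2-y3) + x2(y3-y1) + x3(y1-y2)| / 2
= |-15*(7-14) + -6*(14--19) + -20*(-19-7)| / 2
= 213.5

213.5


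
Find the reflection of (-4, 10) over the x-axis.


Reflection across x-axis: (x, y) -> (x, -y)
(-4, 10) -> (-4, -10)

(-4, -10)


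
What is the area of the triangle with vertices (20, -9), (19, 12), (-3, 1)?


Area = |x1(y2-y3) + x2(y3-y1) + x3(y1-y2)| / 2
= |20*(12-1) + 19*(1--9) + -3*(-9-12)| / 2
= 236.5

236.5


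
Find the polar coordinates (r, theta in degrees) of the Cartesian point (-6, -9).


r = sqrt((-6)^2 + (-9)^2) = 10.8167
theta = atan2(-9, -6) = 236.3099 degrees

r = 10.8167, theta = 236.3099 degrees


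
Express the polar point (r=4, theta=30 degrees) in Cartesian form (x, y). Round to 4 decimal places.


x = 4 * cos(30) = 3.4641
y = 4 * sin(30) = 2

(3.4641, 2)


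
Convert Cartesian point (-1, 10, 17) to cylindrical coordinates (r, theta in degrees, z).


r = sqrt((-1)^2 + 10^2) = 10.0499
theta = atan2(10, -1) = 95.7106 deg
z = 17

r = 10.0499, theta = 95.7106 deg, z = 17


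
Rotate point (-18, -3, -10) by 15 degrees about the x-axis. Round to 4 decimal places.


x' = -18
y' = -3*cos(15) - -10*sin(15) = -0.3096
z' = -3*sin(15) + -10*cos(15) = -10.4357

(-18, -0.3096, -10.4357)


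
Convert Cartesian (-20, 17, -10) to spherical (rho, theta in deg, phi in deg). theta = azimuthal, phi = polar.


rho = sqrt((-20)^2 + 17^2 + (-10)^2) = 28.0891
theta = atan2(17, -20) = 139.6355 deg
phi = acos(-10/28.0891) = 110.8553 deg

rho = 28.0891, theta = 139.6355 deg, phi = 110.8553 deg


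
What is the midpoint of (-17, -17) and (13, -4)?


Midpoint = ((-17+13)/2, (-17+-4)/2) = (-2, -10.5)

(-2, -10.5)


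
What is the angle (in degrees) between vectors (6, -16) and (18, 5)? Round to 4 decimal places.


dot = 6*18 + -16*5 = 28
|u| = 17.088, |v| = 18.6815
cos(angle) = 0.0877
angle = 84.9681 degrees

84.9681 degrees


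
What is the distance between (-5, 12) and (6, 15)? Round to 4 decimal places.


d = sqrt((6--5)^2 + (15-12)^2) = 11.4018

11.4018


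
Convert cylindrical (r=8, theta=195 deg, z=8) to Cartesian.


x = 8 * cos(195) = -7.7274
y = 8 * sin(195) = -2.0706
z = 8

(-7.7274, -2.0706, 8)


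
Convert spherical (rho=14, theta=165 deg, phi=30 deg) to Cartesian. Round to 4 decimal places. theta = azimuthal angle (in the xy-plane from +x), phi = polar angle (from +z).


x = 14 * sin(30) * cos(165) = -6.7615
y = 14 * sin(30) * sin(165) = 1.8117
z = 14 * cos(30) = 12.1244

(-6.7615, 1.8117, 12.1244)


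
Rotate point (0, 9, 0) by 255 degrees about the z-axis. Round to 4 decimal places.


x' = 0*cos(255) - 9*sin(255) = 8.6933
y' = 0*sin(255) + 9*cos(255) = -2.3294
z' = 0

(8.6933, -2.3294, 0)


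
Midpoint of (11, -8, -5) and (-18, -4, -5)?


Midpoint = ((11+-18)/2, (-8+-4)/2, (-5+-5)/2) = (-3.5, -6, -5)

(-3.5, -6, -5)


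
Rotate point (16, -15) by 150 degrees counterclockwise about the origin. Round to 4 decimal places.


x' = 16*cos(150) - -15*sin(150) = -6.3564
y' = 16*sin(150) + -15*cos(150) = 20.9904

(-6.3564, 20.9904)


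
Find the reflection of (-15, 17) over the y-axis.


Reflection across y-axis: (x, y) -> (-x, y)
(-15, 17) -> (15, 17)

(15, 17)


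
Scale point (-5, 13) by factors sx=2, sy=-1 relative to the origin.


Scaling: (x*sx, y*sy) = (-5*2, 13*-1) = (-10, -13)

(-10, -13)


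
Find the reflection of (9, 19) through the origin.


Reflection through origin: (x, y) -> (-x, -y)
(9, 19) -> (-9, -19)

(-9, -19)


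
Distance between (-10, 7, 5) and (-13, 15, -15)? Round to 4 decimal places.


d = sqrt((-13--10)^2 + (15-7)^2 + (-15-5)^2) = 21.7486

21.7486


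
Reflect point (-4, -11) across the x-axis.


Reflection across x-axis: (x, y) -> (x, -y)
(-4, -11) -> (-4, 11)

(-4, 11)


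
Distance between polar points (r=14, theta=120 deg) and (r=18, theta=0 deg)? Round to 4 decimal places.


d = sqrt(r1^2 + r2^2 - 2*r1*r2*cos(t2-t1))
d = sqrt(14^2 + 18^2 - 2*14*18*cos(0-120)) = 27.7849

27.7849


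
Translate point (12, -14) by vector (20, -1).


Translation: (x+dx, y+dy) = (12+20, -14+-1) = (32, -15)

(32, -15)


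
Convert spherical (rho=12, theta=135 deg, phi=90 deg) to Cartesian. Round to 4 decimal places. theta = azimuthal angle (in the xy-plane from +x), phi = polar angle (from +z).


x = 12 * sin(90) * cos(135) = -8.4853
y = 12 * sin(90) * sin(135) = 8.4853
z = 12 * cos(90) = 0

(-8.4853, 8.4853, 0)


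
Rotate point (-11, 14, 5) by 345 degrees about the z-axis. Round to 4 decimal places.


x' = -11*cos(345) - 14*sin(345) = -7.0017
y' = -11*sin(345) + 14*cos(345) = 16.37
z' = 5

(-7.0017, 16.37, 5)


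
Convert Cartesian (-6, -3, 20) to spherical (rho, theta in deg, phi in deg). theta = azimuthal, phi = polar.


rho = sqrt((-6)^2 + (-3)^2 + 20^2) = 21.095
theta = atan2(-3, -6) = 206.5651 deg
phi = acos(20/21.095) = 18.542 deg

rho = 21.095, theta = 206.5651 deg, phi = 18.542 deg


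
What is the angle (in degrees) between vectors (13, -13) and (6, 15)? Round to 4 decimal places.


dot = 13*6 + -13*15 = -117
|u| = 18.3848, |v| = 16.1555
cos(angle) = -0.3939
angle = 113.1986 degrees

113.1986 degrees


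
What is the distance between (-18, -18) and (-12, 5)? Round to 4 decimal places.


d = sqrt((-12--18)^2 + (5--18)^2) = 23.7697

23.7697


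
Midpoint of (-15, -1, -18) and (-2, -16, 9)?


Midpoint = ((-15+-2)/2, (-1+-16)/2, (-18+9)/2) = (-8.5, -8.5, -4.5)

(-8.5, -8.5, -4.5)


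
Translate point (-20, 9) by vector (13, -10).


Translation: (x+dx, y+dy) = (-20+13, 9+-10) = (-7, -1)

(-7, -1)


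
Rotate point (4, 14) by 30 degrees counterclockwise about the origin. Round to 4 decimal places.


x' = 4*cos(30) - 14*sin(30) = -3.5359
y' = 4*sin(30) + 14*cos(30) = 14.1244

(-3.5359, 14.1244)


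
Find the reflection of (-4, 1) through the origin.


Reflection through origin: (x, y) -> (-x, -y)
(-4, 1) -> (4, -1)

(4, -1)


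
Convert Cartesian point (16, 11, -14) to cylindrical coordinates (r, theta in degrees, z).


r = sqrt(16^2 + 11^2) = 19.4165
theta = atan2(11, 16) = 34.5085 deg
z = -14

r = 19.4165, theta = 34.5085 deg, z = -14


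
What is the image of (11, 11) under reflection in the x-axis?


Reflection across x-axis: (x, y) -> (x, -y)
(11, 11) -> (11, -11)

(11, -11)


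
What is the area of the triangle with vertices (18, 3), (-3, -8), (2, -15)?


Area = |x1(y2-y3) + x2(y3-y1) + x3(y1-y2)| / 2
= |18*(-8--15) + -3*(-15-3) + 2*(3--8)| / 2
= 101

101


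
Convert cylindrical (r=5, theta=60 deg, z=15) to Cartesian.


x = 5 * cos(60) = 2.5
y = 5 * sin(60) = 4.3301
z = 15

(2.5, 4.3301, 15)


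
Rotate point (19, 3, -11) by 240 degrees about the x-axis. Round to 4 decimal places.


x' = 19
y' = 3*cos(240) - -11*sin(240) = -11.0263
z' = 3*sin(240) + -11*cos(240) = 2.9019

(19, -11.0263, 2.9019)


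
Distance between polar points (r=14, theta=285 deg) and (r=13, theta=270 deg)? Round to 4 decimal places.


d = sqrt(r1^2 + r2^2 - 2*r1*r2*cos(t2-t1))
d = sqrt(14^2 + 13^2 - 2*14*13*cos(270-285)) = 3.661

3.661


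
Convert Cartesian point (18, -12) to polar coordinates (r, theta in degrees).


r = sqrt(18^2 + (-12)^2) = 21.6333
theta = atan2(-12, 18) = 326.3099 degrees

r = 21.6333, theta = 326.3099 degrees


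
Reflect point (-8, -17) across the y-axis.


Reflection across y-axis: (x, y) -> (-x, y)
(-8, -17) -> (8, -17)

(8, -17)


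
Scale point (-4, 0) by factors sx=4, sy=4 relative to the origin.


Scaling: (x*sx, y*sy) = (-4*4, 0*4) = (-16, 0)

(-16, 0)


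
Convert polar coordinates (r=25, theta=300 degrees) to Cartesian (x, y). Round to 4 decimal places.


x = 25 * cos(300) = 12.5
y = 25 * sin(300) = -21.6506

(12.5, -21.6506)


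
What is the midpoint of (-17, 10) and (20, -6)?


Midpoint = ((-17+20)/2, (10+-6)/2) = (1.5, 2)

(1.5, 2)


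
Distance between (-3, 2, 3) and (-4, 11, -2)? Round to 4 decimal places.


d = sqrt((-4--3)^2 + (11-2)^2 + (-2-3)^2) = 10.3441

10.3441


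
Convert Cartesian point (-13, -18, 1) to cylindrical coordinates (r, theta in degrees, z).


r = sqrt((-13)^2 + (-18)^2) = 22.2036
theta = atan2(-18, -13) = 234.1623 deg
z = 1

r = 22.2036, theta = 234.1623 deg, z = 1


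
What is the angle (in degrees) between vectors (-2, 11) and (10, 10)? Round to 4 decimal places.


dot = -2*10 + 11*10 = 90
|u| = 11.1803, |v| = 14.1421
cos(angle) = 0.5692
angle = 55.3048 degrees

55.3048 degrees


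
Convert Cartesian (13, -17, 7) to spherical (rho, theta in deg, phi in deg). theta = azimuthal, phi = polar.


rho = sqrt(13^2 + (-17)^2 + 7^2) = 22.5167
theta = atan2(-17, 13) = 307.4054 deg
phi = acos(7/22.5167) = 71.8877 deg

rho = 22.5167, theta = 307.4054 deg, phi = 71.8877 deg


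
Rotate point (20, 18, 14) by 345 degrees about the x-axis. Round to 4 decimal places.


x' = 20
y' = 18*cos(345) - 14*sin(345) = 21.0101
z' = 18*sin(345) + 14*cos(345) = 8.8642

(20, 21.0101, 8.8642)


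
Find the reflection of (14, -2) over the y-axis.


Reflection across y-axis: (x, y) -> (-x, y)
(14, -2) -> (-14, -2)

(-14, -2)


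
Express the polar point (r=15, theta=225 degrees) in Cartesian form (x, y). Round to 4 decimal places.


x = 15 * cos(225) = -10.6066
y = 15 * sin(225) = -10.6066

(-10.6066, -10.6066)


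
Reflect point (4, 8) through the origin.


Reflection through origin: (x, y) -> (-x, -y)
(4, 8) -> (-4, -8)

(-4, -8)


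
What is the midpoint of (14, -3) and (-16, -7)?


Midpoint = ((14+-16)/2, (-3+-7)/2) = (-1, -5)

(-1, -5)


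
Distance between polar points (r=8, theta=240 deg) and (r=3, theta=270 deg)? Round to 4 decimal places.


d = sqrt(r1^2 + r2^2 - 2*r1*r2*cos(t2-t1))
d = sqrt(8^2 + 3^2 - 2*8*3*cos(270-240)) = 5.6063

5.6063


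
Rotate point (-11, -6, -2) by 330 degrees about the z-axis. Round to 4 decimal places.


x' = -11*cos(330) - -6*sin(330) = -12.5263
y' = -11*sin(330) + -6*cos(330) = 0.3038
z' = -2

(-12.5263, 0.3038, -2)


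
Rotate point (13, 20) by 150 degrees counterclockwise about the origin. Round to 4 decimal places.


x' = 13*cos(150) - 20*sin(150) = -21.2583
y' = 13*sin(150) + 20*cos(150) = -10.8205

(-21.2583, -10.8205)


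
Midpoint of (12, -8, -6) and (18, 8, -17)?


Midpoint = ((12+18)/2, (-8+8)/2, (-6+-17)/2) = (15, 0, -11.5)

(15, 0, -11.5)


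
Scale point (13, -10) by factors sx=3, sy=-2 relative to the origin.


Scaling: (x*sx, y*sy) = (13*3, -10*-2) = (39, 20)

(39, 20)


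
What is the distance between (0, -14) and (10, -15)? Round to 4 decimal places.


d = sqrt((10-0)^2 + (-15--14)^2) = 10.0499

10.0499


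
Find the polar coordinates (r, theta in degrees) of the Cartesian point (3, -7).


r = sqrt(3^2 + (-7)^2) = 7.6158
theta = atan2(-7, 3) = 293.1986 degrees

r = 7.6158, theta = 293.1986 degrees


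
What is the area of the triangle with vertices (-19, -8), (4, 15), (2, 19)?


Area = |x1(y2-y3) + x2(y3-y1) + x3(y1-y2)| / 2
= |-19*(15-19) + 4*(19--8) + 2*(-8-15)| / 2
= 69

69


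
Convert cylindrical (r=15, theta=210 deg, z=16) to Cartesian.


x = 15 * cos(210) = -12.9904
y = 15 * sin(210) = -7.5
z = 16

(-12.9904, -7.5, 16)


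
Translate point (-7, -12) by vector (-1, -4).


Translation: (x+dx, y+dy) = (-7+-1, -12+-4) = (-8, -16)

(-8, -16)


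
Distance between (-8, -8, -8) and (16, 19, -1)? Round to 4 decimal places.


d = sqrt((16--8)^2 + (19--8)^2 + (-1--8)^2) = 36.7967

36.7967


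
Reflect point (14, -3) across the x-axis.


Reflection across x-axis: (x, y) -> (x, -y)
(14, -3) -> (14, 3)

(14, 3)


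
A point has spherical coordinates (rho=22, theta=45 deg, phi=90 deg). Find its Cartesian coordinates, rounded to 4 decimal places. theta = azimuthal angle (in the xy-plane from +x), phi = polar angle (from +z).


x = 22 * sin(90) * cos(45) = 15.5563
y = 22 * sin(90) * sin(45) = 15.5563
z = 22 * cos(90) = 0

(15.5563, 15.5563, 0)


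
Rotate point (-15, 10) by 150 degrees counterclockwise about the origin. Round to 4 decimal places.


x' = -15*cos(150) - 10*sin(150) = 7.9904
y' = -15*sin(150) + 10*cos(150) = -16.1603

(7.9904, -16.1603)


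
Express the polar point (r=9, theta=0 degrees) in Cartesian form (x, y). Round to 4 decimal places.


x = 9 * cos(0) = 9
y = 9 * sin(0) = 0

(9, 0)


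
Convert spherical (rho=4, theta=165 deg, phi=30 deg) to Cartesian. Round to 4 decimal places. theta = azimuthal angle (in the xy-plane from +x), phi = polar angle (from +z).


x = 4 * sin(30) * cos(165) = -1.9319
y = 4 * sin(30) * sin(165) = 0.5176
z = 4 * cos(30) = 3.4641

(-1.9319, 0.5176, 3.4641)


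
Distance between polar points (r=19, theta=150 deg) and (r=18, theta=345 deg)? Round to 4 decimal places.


d = sqrt(r1^2 + r2^2 - 2*r1*r2*cos(t2-t1))
d = sqrt(19^2 + 18^2 - 2*19*18*cos(345-150)) = 36.6837

36.6837


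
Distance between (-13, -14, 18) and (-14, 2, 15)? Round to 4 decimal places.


d = sqrt((-14--13)^2 + (2--14)^2 + (15-18)^2) = 16.3095

16.3095


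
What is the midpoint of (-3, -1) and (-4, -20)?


Midpoint = ((-3+-4)/2, (-1+-20)/2) = (-3.5, -10.5)

(-3.5, -10.5)


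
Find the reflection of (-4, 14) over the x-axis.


Reflection across x-axis: (x, y) -> (x, -y)
(-4, 14) -> (-4, -14)

(-4, -14)


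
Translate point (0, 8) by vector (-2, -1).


Translation: (x+dx, y+dy) = (0+-2, 8+-1) = (-2, 7)

(-2, 7)


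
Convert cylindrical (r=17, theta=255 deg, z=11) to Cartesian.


x = 17 * cos(255) = -4.3999
y = 17 * sin(255) = -16.4207
z = 11

(-4.3999, -16.4207, 11)


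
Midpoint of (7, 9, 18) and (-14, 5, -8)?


Midpoint = ((7+-14)/2, (9+5)/2, (18+-8)/2) = (-3.5, 7, 5)

(-3.5, 7, 5)


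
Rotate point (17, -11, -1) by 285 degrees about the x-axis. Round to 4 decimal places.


x' = 17
y' = -11*cos(285) - -1*sin(285) = -3.8129
z' = -11*sin(285) + -1*cos(285) = 10.3664

(17, -3.8129, 10.3664)


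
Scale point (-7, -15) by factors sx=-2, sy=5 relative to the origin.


Scaling: (x*sx, y*sy) = (-7*-2, -15*5) = (14, -75)

(14, -75)


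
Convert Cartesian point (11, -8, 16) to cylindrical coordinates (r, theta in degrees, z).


r = sqrt(11^2 + (-8)^2) = 13.6015
theta = atan2(-8, 11) = 323.9726 deg
z = 16

r = 13.6015, theta = 323.9726 deg, z = 16


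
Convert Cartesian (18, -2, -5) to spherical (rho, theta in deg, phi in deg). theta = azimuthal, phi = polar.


rho = sqrt(18^2 + (-2)^2 + (-5)^2) = 18.7883
theta = atan2(-2, 18) = 353.6598 deg
phi = acos(-5/18.7883) = 105.4337 deg

rho = 18.7883, theta = 353.6598 deg, phi = 105.4337 deg


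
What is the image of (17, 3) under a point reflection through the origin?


Reflection through origin: (x, y) -> (-x, -y)
(17, 3) -> (-17, -3)

(-17, -3)


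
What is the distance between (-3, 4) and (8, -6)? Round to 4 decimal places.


d = sqrt((8--3)^2 + (-6-4)^2) = 14.8661

14.8661


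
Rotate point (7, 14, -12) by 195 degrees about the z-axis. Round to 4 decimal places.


x' = 7*cos(195) - 14*sin(195) = -3.138
y' = 7*sin(195) + 14*cos(195) = -15.3347
z' = -12

(-3.138, -15.3347, -12)


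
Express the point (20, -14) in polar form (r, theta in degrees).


r = sqrt(20^2 + (-14)^2) = 24.4131
theta = atan2(-14, 20) = 325.008 degrees

r = 24.4131, theta = 325.008 degrees


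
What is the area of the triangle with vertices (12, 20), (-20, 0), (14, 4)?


Area = |x1(y2-y3) + x2(y3-y1) + x3(y1-y2)| / 2
= |12*(0-4) + -20*(4-20) + 14*(20-0)| / 2
= 276

276


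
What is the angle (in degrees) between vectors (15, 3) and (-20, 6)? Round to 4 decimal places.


dot = 15*-20 + 3*6 = -282
|u| = 15.2971, |v| = 20.8806
cos(angle) = -0.8829
angle = 151.9908 degrees

151.9908 degrees


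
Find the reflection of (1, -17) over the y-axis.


Reflection across y-axis: (x, y) -> (-x, y)
(1, -17) -> (-1, -17)

(-1, -17)


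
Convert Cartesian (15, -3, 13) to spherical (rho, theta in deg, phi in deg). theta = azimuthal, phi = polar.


rho = sqrt(15^2 + (-3)^2 + 13^2) = 20.0749
theta = atan2(-3, 15) = 348.6901 deg
phi = acos(13/20.0749) = 49.6409 deg

rho = 20.0749, theta = 348.6901 deg, phi = 49.6409 deg


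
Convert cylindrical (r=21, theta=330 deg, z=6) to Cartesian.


x = 21 * cos(330) = 18.1865
y = 21 * sin(330) = -10.5
z = 6

(18.1865, -10.5, 6)


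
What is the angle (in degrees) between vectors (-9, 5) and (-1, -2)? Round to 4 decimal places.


dot = -9*-1 + 5*-2 = -1
|u| = 10.2956, |v| = 2.2361
cos(angle) = -0.0434
angle = 92.4896 degrees

92.4896 degrees


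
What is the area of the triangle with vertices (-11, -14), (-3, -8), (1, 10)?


Area = |x1(y2-y3) + x2(y3-y1) + x3(y1-y2)| / 2
= |-11*(-8-10) + -3*(10--14) + 1*(-14--8)| / 2
= 60

60


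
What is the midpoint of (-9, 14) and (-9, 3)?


Midpoint = ((-9+-9)/2, (14+3)/2) = (-9, 8.5)

(-9, 8.5)


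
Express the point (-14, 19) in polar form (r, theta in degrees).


r = sqrt((-14)^2 + 19^2) = 23.6008
theta = atan2(19, -14) = 126.3844 degrees

r = 23.6008, theta = 126.3844 degrees


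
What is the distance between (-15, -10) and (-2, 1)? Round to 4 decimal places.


d = sqrt((-2--15)^2 + (1--10)^2) = 17.0294

17.0294


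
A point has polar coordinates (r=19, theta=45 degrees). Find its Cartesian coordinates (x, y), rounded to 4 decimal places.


x = 19 * cos(45) = 13.435
y = 19 * sin(45) = 13.435

(13.435, 13.435)


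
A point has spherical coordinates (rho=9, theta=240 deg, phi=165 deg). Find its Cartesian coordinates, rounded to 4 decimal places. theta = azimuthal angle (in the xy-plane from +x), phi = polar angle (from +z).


x = 9 * sin(165) * cos(240) = -1.1647
y = 9 * sin(165) * sin(240) = -2.0173
z = 9 * cos(165) = -8.6933

(-1.1647, -2.0173, -8.6933)


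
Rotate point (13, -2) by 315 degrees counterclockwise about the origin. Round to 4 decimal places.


x' = 13*cos(315) - -2*sin(315) = 7.7782
y' = 13*sin(315) + -2*cos(315) = -10.6066

(7.7782, -10.6066)


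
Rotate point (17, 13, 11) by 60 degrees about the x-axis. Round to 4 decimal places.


x' = 17
y' = 13*cos(60) - 11*sin(60) = -3.0263
z' = 13*sin(60) + 11*cos(60) = 16.7583

(17, -3.0263, 16.7583)


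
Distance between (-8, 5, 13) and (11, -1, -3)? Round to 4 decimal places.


d = sqrt((11--8)^2 + (-1-5)^2 + (-3-13)^2) = 25.5539

25.5539


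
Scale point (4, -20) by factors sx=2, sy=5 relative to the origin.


Scaling: (x*sx, y*sy) = (4*2, -20*5) = (8, -100)

(8, -100)


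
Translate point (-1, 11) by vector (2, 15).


Translation: (x+dx, y+dy) = (-1+2, 11+15) = (1, 26)

(1, 26)


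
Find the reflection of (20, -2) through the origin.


Reflection through origin: (x, y) -> (-x, -y)
(20, -2) -> (-20, 2)

(-20, 2)


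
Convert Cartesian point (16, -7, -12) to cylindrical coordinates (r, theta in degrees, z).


r = sqrt(16^2 + (-7)^2) = 17.4642
theta = atan2(-7, 16) = 336.3706 deg
z = -12

r = 17.4642, theta = 336.3706 deg, z = -12


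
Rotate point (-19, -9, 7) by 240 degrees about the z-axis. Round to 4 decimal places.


x' = -19*cos(240) - -9*sin(240) = 1.7058
y' = -19*sin(240) + -9*cos(240) = 20.9545
z' = 7

(1.7058, 20.9545, 7)


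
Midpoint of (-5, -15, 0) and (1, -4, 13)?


Midpoint = ((-5+1)/2, (-15+-4)/2, (0+13)/2) = (-2, -9.5, 6.5)

(-2, -9.5, 6.5)


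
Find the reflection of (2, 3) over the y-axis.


Reflection across y-axis: (x, y) -> (-x, y)
(2, 3) -> (-2, 3)

(-2, 3)


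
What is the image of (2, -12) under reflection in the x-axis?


Reflection across x-axis: (x, y) -> (x, -y)
(2, -12) -> (2, 12)

(2, 12)


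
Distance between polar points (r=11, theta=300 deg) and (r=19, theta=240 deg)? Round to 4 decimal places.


d = sqrt(r1^2 + r2^2 - 2*r1*r2*cos(t2-t1))
d = sqrt(11^2 + 19^2 - 2*11*19*cos(240-300)) = 16.5227

16.5227


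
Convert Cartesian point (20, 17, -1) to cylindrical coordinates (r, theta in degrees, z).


r = sqrt(20^2 + 17^2) = 26.2488
theta = atan2(17, 20) = 40.3645 deg
z = -1

r = 26.2488, theta = 40.3645 deg, z = -1


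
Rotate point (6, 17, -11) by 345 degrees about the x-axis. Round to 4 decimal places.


x' = 6
y' = 17*cos(345) - -11*sin(345) = 13.5737
z' = 17*sin(345) + -11*cos(345) = -15.0251

(6, 13.5737, -15.0251)


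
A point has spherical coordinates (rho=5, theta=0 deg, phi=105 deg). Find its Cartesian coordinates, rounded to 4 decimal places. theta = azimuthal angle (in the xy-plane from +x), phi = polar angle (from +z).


x = 5 * sin(105) * cos(0) = 4.8296
y = 5 * sin(105) * sin(0) = 0
z = 5 * cos(105) = -1.2941

(4.8296, 0, -1.2941)


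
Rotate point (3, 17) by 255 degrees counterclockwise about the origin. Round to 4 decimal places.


x' = 3*cos(255) - 17*sin(255) = 15.6443
y' = 3*sin(255) + 17*cos(255) = -7.2977

(15.6443, -7.2977)


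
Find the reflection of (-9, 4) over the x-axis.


Reflection across x-axis: (x, y) -> (x, -y)
(-9, 4) -> (-9, -4)

(-9, -4)


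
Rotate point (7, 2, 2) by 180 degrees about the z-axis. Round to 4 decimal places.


x' = 7*cos(180) - 2*sin(180) = -7
y' = 7*sin(180) + 2*cos(180) = -2
z' = 2

(-7, -2, 2)


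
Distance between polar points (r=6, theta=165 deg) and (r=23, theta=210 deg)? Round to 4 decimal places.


d = sqrt(r1^2 + r2^2 - 2*r1*r2*cos(t2-t1))
d = sqrt(6^2 + 23^2 - 2*6*23*cos(210-165)) = 19.2312

19.2312


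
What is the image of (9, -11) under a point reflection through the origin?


Reflection through origin: (x, y) -> (-x, -y)
(9, -11) -> (-9, 11)

(-9, 11)


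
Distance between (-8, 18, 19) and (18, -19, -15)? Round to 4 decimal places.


d = sqrt((18--8)^2 + (-19-18)^2 + (-15-19)^2) = 56.5774

56.5774


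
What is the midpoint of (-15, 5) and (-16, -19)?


Midpoint = ((-15+-16)/2, (5+-19)/2) = (-15.5, -7)

(-15.5, -7)


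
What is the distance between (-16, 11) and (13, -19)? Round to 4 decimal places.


d = sqrt((13--16)^2 + (-19-11)^2) = 41.7253

41.7253


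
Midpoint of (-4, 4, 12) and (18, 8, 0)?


Midpoint = ((-4+18)/2, (4+8)/2, (12+0)/2) = (7, 6, 6)

(7, 6, 6)


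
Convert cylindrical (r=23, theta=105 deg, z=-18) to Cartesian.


x = 23 * cos(105) = -5.9528
y = 23 * sin(105) = 22.2163
z = -18

(-5.9528, 22.2163, -18)
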